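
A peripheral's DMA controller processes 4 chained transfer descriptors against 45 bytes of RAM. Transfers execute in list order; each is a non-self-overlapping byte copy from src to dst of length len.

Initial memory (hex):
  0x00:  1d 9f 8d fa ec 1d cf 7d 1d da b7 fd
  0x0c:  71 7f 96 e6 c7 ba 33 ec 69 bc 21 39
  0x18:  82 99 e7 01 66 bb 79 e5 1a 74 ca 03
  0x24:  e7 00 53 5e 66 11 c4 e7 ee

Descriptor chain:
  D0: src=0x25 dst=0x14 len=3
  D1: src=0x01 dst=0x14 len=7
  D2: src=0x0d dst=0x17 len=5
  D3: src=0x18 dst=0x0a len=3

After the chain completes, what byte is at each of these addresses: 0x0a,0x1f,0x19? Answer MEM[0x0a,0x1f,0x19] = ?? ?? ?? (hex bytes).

D0: mem[0x14..0x16] <- [00 53 5e]
D1: mem[0x14..0x1a] <- [9f 8d fa ec 1d cf 7d]
D2: mem[0x17..0x1b] <- [7f 96 e6 c7 ba]
D3: mem[0x0a..0x0c] <- [96 e6 c7]
query mem[0x0a]=0x96, mem[0x1f]=0xe5, mem[0x19]=0xe6

MEM[0x0a,0x1f,0x19] = 96 e5 e6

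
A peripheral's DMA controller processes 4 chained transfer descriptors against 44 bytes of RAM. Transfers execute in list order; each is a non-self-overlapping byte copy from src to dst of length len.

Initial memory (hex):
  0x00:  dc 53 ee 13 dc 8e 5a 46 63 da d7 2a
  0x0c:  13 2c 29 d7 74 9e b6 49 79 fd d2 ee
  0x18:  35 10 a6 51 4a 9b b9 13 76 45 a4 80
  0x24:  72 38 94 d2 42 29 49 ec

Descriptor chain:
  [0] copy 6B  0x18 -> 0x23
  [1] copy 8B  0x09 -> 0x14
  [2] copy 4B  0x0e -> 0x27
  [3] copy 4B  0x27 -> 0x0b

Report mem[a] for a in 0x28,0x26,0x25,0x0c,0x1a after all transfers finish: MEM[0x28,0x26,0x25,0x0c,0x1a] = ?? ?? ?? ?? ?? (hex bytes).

MEM[0x28,0x26,0x25,0x0c,0x1a] = d7 51 a6 d7 d7

#0 dst[0x23+6] := {0x35,0x10,0xa6,0x51,0x4a,0x9b}
#1 dst[0x14+8] := {0xda,0xd7,0x2a,0x13,0x2c,0x29,0xd7,0x74}
#2 dst[0x27+4] := {0x29,0xd7,0x74,0x9e}
#3 dst[0x0b+4] := {0x29,0xd7,0x74,0x9e}
query mem[0x28]=0xd7, mem[0x26]=0x51, mem[0x25]=0xa6, mem[0x0c]=0xd7, mem[0x1a]=0xd7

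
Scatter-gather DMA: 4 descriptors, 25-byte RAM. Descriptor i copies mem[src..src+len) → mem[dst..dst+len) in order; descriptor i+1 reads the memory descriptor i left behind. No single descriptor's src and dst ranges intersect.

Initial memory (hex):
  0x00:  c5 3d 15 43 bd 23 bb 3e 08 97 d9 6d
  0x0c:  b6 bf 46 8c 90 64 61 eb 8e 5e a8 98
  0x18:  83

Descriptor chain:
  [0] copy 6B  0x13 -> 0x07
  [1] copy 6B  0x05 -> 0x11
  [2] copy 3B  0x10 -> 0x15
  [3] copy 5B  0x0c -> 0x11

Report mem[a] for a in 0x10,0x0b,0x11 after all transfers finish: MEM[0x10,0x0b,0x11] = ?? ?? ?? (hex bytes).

MEM[0x10,0x0b,0x11] = 90 98 83

D0: mem[0x07..0x0c] <- [eb 8e 5e a8 98 83]
D1: mem[0x11..0x16] <- [23 bb eb 8e 5e a8]
D2: mem[0x15..0x17] <- [90 23 bb]
D3: mem[0x11..0x15] <- [83 bf 46 8c 90]
query mem[0x10]=0x90, mem[0x0b]=0x98, mem[0x11]=0x83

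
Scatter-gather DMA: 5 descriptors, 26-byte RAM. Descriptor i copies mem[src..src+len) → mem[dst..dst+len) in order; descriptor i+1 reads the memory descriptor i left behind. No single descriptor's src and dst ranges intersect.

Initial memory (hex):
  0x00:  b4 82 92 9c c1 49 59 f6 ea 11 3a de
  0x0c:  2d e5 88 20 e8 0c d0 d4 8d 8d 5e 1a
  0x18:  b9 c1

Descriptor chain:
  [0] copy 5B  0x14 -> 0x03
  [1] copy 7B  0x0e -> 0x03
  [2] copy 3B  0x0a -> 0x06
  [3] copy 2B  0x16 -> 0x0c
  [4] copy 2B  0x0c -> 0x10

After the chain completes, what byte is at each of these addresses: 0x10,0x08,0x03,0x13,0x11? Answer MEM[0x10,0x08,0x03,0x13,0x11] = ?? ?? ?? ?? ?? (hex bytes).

[0] 0x14->0x03 len=5 : 8d 8d 5e 1a b9
[1] 0x0e->0x03 len=7 : 88 20 e8 0c d0 d4 8d
[2] 0x0a->0x06 len=3 : 3a de 2d
[3] 0x16->0x0c len=2 : 5e 1a
[4] 0x0c->0x10 len=2 : 5e 1a
query mem[0x10]=0x5e, mem[0x08]=0x2d, mem[0x03]=0x88, mem[0x13]=0xd4, mem[0x11]=0x1a

MEM[0x10,0x08,0x03,0x13,0x11] = 5e 2d 88 d4 1a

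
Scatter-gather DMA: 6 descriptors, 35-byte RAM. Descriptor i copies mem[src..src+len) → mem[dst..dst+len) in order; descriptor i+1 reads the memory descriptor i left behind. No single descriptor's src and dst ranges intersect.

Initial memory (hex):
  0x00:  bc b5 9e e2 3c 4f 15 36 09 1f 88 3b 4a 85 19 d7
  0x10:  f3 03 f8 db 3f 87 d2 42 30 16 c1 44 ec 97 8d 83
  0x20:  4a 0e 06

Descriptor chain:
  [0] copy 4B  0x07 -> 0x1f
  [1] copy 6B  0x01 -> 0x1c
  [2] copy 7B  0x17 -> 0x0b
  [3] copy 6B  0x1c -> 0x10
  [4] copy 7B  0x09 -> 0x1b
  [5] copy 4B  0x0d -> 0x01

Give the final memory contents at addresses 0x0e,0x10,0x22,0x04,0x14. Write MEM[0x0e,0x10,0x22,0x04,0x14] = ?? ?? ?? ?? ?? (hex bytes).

MEM[0x0e,0x10,0x22,0x04,0x14] = c1 b5 88 b5 4f

#0 dst[0x1f+4] := {0x36,0x09,0x1f,0x88}
#1 dst[0x1c+6] := {0xb5,0x9e,0xe2,0x3c,0x4f,0x15}
#2 dst[0x0b+7] := {0x42,0x30,0x16,0xc1,0x44,0xb5,0x9e}
#3 dst[0x10+6] := {0xb5,0x9e,0xe2,0x3c,0x4f,0x15}
#4 dst[0x1b+7] := {0x1f,0x88,0x42,0x30,0x16,0xc1,0x44}
#5 dst[0x01+4] := {0x16,0xc1,0x44,0xb5}
query mem[0x0e]=0xc1, mem[0x10]=0xb5, mem[0x22]=0x88, mem[0x04]=0xb5, mem[0x14]=0x4f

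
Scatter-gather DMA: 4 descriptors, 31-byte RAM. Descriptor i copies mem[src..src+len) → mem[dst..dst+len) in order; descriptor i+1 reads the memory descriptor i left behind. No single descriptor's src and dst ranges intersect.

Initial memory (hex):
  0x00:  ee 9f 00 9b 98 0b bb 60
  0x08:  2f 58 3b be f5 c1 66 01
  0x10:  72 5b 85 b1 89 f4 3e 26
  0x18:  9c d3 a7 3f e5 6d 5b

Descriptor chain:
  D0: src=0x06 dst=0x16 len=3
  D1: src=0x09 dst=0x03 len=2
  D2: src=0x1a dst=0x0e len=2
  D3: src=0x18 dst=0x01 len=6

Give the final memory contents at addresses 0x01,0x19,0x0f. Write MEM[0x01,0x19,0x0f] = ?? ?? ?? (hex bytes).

  after D0: wrote 3B at 0x16 = bb602f
  after D1: wrote 2B at 0x03 = 583b
  after D2: wrote 2B at 0x0e = a73f
  after D3: wrote 6B at 0x01 = 2fd3a73fe56d
query mem[0x01]=0x2f, mem[0x19]=0xd3, mem[0x0f]=0x3f

MEM[0x01,0x19,0x0f] = 2f d3 3f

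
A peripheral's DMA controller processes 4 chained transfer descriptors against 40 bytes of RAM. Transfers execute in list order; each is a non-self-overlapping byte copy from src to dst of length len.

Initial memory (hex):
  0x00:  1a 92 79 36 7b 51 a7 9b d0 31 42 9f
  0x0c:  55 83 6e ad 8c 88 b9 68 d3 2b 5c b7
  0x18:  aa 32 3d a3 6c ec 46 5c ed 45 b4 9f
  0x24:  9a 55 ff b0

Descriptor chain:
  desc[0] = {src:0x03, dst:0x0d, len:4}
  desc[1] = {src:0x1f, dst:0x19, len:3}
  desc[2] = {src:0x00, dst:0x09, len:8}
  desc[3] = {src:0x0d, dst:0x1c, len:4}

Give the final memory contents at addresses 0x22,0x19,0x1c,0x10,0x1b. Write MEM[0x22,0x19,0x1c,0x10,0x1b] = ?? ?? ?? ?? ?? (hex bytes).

[0] 0x03->0x0d len=4 : 36 7b 51 a7
[1] 0x1f->0x19 len=3 : 5c ed 45
[2] 0x00->0x09 len=8 : 1a 92 79 36 7b 51 a7 9b
[3] 0x0d->0x1c len=4 : 7b 51 a7 9b
query mem[0x22]=0xb4, mem[0x19]=0x5c, mem[0x1c]=0x7b, mem[0x10]=0x9b, mem[0x1b]=0x45

MEM[0x22,0x19,0x1c,0x10,0x1b] = b4 5c 7b 9b 45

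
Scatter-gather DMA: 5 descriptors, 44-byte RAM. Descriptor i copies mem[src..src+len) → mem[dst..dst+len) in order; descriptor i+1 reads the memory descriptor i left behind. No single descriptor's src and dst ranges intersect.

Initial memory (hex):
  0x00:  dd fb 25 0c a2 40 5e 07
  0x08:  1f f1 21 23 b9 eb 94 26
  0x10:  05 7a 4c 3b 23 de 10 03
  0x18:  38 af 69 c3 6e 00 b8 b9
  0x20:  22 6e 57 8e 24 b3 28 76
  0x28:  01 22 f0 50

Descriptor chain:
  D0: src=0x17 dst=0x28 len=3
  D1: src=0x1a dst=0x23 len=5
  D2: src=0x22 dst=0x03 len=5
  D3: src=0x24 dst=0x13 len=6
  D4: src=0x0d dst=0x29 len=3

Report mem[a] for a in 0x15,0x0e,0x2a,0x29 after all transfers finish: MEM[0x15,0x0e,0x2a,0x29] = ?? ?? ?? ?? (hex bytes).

D0: mem[0x28..0x2a] <- [03 38 af]
D1: mem[0x23..0x27] <- [69 c3 6e 00 b8]
D2: mem[0x03..0x07] <- [57 69 c3 6e 00]
D3: mem[0x13..0x18] <- [c3 6e 00 b8 03 38]
D4: mem[0x29..0x2b] <- [eb 94 26]
query mem[0x15]=0x00, mem[0x0e]=0x94, mem[0x2a]=0x94, mem[0x29]=0xeb

MEM[0x15,0x0e,0x2a,0x29] = 00 94 94 eb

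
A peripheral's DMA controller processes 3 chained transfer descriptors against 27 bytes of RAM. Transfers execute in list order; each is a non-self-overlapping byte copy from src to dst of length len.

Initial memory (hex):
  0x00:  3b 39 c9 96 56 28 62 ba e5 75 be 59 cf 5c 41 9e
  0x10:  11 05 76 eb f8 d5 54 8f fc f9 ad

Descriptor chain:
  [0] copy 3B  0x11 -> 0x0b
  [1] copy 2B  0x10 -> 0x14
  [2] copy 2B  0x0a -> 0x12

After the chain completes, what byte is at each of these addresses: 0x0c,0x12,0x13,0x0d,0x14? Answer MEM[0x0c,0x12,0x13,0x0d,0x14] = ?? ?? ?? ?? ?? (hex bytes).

#0 dst[0x0b+3] := {0x05,0x76,0xeb}
#1 dst[0x14+2] := {0x11,0x05}
#2 dst[0x12+2] := {0xbe,0x05}
query mem[0x0c]=0x76, mem[0x12]=0xbe, mem[0x13]=0x05, mem[0x0d]=0xeb, mem[0x14]=0x11

MEM[0x0c,0x12,0x13,0x0d,0x14] = 76 be 05 eb 11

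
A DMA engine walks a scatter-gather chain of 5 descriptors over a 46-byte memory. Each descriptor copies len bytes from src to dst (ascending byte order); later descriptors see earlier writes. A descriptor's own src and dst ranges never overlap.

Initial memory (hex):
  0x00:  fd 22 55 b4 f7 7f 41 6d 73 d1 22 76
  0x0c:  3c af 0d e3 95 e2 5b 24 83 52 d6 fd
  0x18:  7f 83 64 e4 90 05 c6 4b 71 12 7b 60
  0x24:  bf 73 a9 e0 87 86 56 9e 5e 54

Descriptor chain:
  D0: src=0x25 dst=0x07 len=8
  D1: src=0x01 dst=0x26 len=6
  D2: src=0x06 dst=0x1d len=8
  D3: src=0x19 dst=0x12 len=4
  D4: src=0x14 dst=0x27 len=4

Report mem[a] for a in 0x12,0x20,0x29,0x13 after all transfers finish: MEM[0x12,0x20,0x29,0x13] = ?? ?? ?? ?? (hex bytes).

MEM[0x12,0x20,0x29,0x13] = 83 e0 d6 64

D0: mem[0x07..0x0e] <- [73 a9 e0 87 86 56 9e 5e]
D1: mem[0x26..0x2b] <- [22 55 b4 f7 7f 41]
D2: mem[0x1d..0x24] <- [41 73 a9 e0 87 86 56 9e]
D3: mem[0x12..0x15] <- [83 64 e4 90]
D4: mem[0x27..0x2a] <- [e4 90 d6 fd]
query mem[0x12]=0x83, mem[0x20]=0xe0, mem[0x29]=0xd6, mem[0x13]=0x64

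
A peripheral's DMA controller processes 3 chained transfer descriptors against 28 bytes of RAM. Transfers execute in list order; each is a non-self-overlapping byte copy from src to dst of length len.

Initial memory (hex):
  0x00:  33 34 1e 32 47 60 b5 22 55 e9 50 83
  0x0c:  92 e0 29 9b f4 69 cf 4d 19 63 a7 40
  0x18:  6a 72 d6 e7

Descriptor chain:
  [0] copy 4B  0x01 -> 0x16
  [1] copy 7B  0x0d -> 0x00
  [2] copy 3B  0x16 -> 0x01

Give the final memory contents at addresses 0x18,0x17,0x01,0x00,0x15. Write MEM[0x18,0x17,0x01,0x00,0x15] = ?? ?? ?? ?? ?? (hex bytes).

#0 dst[0x16+4] := {0x34,0x1e,0x32,0x47}
#1 dst[0x00+7] := {0xe0,0x29,0x9b,0xf4,0x69,0xcf,0x4d}
#2 dst[0x01+3] := {0x34,0x1e,0x32}
query mem[0x18]=0x32, mem[0x17]=0x1e, mem[0x01]=0x34, mem[0x00]=0xe0, mem[0x15]=0x63

MEM[0x18,0x17,0x01,0x00,0x15] = 32 1e 34 e0 63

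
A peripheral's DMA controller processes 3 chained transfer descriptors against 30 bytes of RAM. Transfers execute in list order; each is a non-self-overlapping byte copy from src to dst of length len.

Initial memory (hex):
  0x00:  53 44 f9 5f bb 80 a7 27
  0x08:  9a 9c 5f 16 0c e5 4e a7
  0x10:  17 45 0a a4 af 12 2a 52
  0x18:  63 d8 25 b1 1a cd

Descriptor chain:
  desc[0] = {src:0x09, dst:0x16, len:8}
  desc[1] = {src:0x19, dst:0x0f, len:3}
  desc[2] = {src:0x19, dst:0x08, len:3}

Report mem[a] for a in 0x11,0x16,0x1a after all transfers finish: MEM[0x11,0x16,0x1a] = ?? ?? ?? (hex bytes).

MEM[0x11,0x16,0x1a] = 4e 9c e5

[0] 0x09->0x16 len=8 : 9c 5f 16 0c e5 4e a7 17
[1] 0x19->0x0f len=3 : 0c e5 4e
[2] 0x19->0x08 len=3 : 0c e5 4e
query mem[0x11]=0x4e, mem[0x16]=0x9c, mem[0x1a]=0xe5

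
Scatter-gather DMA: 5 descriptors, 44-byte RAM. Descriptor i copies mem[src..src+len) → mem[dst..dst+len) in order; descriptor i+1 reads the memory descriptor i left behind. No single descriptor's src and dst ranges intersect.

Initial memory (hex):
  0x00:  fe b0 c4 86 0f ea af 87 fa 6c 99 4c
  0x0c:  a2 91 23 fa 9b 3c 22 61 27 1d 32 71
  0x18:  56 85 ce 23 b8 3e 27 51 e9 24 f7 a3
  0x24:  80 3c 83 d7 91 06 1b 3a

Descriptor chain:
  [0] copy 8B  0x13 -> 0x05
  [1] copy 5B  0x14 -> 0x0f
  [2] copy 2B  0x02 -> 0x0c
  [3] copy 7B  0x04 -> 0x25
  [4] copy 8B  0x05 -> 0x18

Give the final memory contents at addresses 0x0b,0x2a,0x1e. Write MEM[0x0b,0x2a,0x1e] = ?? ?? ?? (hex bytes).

[0] 0x13->0x05 len=8 : 61 27 1d 32 71 56 85 ce
[1] 0x14->0x0f len=5 : 27 1d 32 71 56
[2] 0x02->0x0c len=2 : c4 86
[3] 0x04->0x25 len=7 : 0f 61 27 1d 32 71 56
[4] 0x05->0x18 len=8 : 61 27 1d 32 71 56 85 c4
query mem[0x0b]=0x85, mem[0x2a]=0x71, mem[0x1e]=0x85

MEM[0x0b,0x2a,0x1e] = 85 71 85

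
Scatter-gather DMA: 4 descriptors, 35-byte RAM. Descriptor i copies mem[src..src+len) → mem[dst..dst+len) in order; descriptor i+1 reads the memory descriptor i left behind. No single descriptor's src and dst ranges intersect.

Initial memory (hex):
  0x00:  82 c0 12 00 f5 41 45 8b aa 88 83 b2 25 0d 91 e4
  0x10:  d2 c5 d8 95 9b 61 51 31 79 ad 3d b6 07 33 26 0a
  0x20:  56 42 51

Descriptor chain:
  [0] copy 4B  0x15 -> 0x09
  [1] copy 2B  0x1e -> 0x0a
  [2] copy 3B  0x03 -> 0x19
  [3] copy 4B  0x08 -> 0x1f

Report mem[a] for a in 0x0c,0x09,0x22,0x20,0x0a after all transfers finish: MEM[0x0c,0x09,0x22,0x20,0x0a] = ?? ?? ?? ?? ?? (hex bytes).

D0: mem[0x09..0x0c] <- [61 51 31 79]
D1: mem[0x0a..0x0b] <- [26 0a]
D2: mem[0x19..0x1b] <- [00 f5 41]
D3: mem[0x1f..0x22] <- [aa 61 26 0a]
query mem[0x0c]=0x79, mem[0x09]=0x61, mem[0x22]=0x0a, mem[0x20]=0x61, mem[0x0a]=0x26

MEM[0x0c,0x09,0x22,0x20,0x0a] = 79 61 0a 61 26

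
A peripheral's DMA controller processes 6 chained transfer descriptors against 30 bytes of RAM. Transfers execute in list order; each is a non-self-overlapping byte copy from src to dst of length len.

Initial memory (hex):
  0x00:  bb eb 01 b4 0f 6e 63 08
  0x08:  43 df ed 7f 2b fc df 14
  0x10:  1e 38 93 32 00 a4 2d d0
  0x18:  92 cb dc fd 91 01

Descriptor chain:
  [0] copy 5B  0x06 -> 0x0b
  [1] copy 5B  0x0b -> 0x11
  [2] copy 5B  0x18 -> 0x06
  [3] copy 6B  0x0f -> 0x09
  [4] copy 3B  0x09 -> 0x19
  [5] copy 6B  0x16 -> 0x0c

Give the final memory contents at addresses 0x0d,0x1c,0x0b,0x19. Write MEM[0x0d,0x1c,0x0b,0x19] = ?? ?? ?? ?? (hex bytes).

MEM[0x0d,0x1c,0x0b,0x19] = d0 91 63 ed

D0: mem[0x0b..0x0f] <- [63 08 43 df ed]
D1: mem[0x11..0x15] <- [63 08 43 df ed]
D2: mem[0x06..0x0a] <- [92 cb dc fd 91]
D3: mem[0x09..0x0e] <- [ed 1e 63 08 43 df]
D4: mem[0x19..0x1b] <- [ed 1e 63]
D5: mem[0x0c..0x11] <- [2d d0 92 ed 1e 63]
query mem[0x0d]=0xd0, mem[0x1c]=0x91, mem[0x0b]=0x63, mem[0x19]=0xed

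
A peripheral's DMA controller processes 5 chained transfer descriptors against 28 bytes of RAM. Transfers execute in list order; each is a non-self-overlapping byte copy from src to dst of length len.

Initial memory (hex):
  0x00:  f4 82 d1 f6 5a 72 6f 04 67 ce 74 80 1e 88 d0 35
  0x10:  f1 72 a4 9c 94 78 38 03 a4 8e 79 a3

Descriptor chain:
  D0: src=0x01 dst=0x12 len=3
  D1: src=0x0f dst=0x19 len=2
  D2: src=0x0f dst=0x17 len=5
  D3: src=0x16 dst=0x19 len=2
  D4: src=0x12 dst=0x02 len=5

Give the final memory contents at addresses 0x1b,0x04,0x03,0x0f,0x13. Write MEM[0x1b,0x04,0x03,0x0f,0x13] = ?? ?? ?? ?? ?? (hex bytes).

D0: mem[0x12..0x14] <- [82 d1 f6]
D1: mem[0x19..0x1a] <- [35 f1]
D2: mem[0x17..0x1b] <- [35 f1 72 82 d1]
D3: mem[0x19..0x1a] <- [38 35]
D4: mem[0x02..0x06] <- [82 d1 f6 78 38]
query mem[0x1b]=0xd1, mem[0x04]=0xf6, mem[0x03]=0xd1, mem[0x0f]=0x35, mem[0x13]=0xd1

MEM[0x1b,0x04,0x03,0x0f,0x13] = d1 f6 d1 35 d1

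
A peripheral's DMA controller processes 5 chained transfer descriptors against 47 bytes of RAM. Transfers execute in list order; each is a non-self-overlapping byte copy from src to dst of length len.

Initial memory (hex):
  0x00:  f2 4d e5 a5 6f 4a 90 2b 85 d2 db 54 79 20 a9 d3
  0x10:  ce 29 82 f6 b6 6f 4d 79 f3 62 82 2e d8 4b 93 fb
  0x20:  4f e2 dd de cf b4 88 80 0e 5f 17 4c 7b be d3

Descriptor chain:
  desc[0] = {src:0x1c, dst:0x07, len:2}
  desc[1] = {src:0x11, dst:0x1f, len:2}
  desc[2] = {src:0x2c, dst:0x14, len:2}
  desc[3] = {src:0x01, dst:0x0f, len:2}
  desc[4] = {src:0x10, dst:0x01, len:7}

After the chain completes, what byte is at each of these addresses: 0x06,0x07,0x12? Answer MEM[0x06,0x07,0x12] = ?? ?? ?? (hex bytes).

MEM[0x06,0x07,0x12] = be 4d 82

[0] 0x1c->0x07 len=2 : d8 4b
[1] 0x11->0x1f len=2 : 29 82
[2] 0x2c->0x14 len=2 : 7b be
[3] 0x01->0x0f len=2 : 4d e5
[4] 0x10->0x01 len=7 : e5 29 82 f6 7b be 4d
query mem[0x06]=0xbe, mem[0x07]=0x4d, mem[0x12]=0x82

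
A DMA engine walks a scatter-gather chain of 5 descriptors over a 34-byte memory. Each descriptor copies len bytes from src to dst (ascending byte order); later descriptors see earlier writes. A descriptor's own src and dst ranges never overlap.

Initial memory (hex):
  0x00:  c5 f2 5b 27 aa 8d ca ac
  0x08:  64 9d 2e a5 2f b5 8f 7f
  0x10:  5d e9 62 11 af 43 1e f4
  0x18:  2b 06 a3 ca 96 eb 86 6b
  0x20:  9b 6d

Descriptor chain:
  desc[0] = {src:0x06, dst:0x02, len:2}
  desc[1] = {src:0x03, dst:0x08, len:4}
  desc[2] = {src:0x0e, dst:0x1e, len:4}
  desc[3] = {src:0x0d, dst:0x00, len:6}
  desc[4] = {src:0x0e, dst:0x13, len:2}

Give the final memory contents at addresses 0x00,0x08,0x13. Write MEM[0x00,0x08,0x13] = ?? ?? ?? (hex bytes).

D0: mem[0x02..0x03] <- [ca ac]
D1: mem[0x08..0x0b] <- [ac aa 8d ca]
D2: mem[0x1e..0x21] <- [8f 7f 5d e9]
D3: mem[0x00..0x05] <- [b5 8f 7f 5d e9 62]
D4: mem[0x13..0x14] <- [8f 7f]
query mem[0x00]=0xb5, mem[0x08]=0xac, mem[0x13]=0x8f

MEM[0x00,0x08,0x13] = b5 ac 8f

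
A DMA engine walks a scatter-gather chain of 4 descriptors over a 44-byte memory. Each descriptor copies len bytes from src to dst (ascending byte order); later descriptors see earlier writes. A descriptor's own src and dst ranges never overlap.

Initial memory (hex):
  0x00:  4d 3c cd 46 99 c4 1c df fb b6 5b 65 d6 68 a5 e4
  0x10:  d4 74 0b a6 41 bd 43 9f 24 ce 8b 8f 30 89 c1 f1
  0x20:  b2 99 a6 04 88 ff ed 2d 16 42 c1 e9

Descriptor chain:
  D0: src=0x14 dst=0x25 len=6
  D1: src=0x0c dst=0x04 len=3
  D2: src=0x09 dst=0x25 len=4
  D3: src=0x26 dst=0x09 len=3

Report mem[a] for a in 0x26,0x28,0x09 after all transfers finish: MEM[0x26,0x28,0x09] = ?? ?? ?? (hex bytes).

MEM[0x26,0x28,0x09] = 5b d6 5b

#0 dst[0x25+6] := {0x41,0xbd,0x43,0x9f,0x24,0xce}
#1 dst[0x04+3] := {0xd6,0x68,0xa5}
#2 dst[0x25+4] := {0xb6,0x5b,0x65,0xd6}
#3 dst[0x09+3] := {0x5b,0x65,0xd6}
query mem[0x26]=0x5b, mem[0x28]=0xd6, mem[0x09]=0x5b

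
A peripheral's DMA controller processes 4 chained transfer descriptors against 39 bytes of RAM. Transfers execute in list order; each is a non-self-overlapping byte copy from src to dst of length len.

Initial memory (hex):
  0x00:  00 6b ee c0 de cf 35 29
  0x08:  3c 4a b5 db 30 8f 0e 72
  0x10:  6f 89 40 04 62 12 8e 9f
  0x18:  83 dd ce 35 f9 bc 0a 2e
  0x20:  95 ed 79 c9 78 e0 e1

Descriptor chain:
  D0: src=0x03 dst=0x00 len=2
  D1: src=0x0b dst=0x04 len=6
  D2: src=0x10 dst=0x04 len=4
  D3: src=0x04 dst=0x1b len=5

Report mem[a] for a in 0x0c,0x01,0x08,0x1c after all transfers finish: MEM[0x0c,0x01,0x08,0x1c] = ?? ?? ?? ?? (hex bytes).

MEM[0x0c,0x01,0x08,0x1c] = 30 de 72 89

#0 dst[0x00+2] := {0xc0,0xde}
#1 dst[0x04+6] := {0xdb,0x30,0x8f,0x0e,0x72,0x6f}
#2 dst[0x04+4] := {0x6f,0x89,0x40,0x04}
#3 dst[0x1b+5] := {0x6f,0x89,0x40,0x04,0x72}
query mem[0x0c]=0x30, mem[0x01]=0xde, mem[0x08]=0x72, mem[0x1c]=0x89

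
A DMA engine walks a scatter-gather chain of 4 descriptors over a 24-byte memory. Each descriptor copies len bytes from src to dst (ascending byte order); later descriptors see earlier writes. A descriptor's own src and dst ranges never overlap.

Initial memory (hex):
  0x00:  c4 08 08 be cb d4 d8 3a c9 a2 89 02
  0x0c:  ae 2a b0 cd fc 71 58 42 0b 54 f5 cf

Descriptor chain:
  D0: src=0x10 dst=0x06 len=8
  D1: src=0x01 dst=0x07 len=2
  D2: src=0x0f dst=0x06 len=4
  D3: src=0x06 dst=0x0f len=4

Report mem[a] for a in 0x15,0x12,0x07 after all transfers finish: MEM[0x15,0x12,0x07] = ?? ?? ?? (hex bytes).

MEM[0x15,0x12,0x07] = 54 58 fc

  after D0: wrote 8B at 0x06 = fc7158420b54f5cf
  after D1: wrote 2B at 0x07 = 0808
  after D2: wrote 4B at 0x06 = cdfc7158
  after D3: wrote 4B at 0x0f = cdfc7158
query mem[0x15]=0x54, mem[0x12]=0x58, mem[0x07]=0xfc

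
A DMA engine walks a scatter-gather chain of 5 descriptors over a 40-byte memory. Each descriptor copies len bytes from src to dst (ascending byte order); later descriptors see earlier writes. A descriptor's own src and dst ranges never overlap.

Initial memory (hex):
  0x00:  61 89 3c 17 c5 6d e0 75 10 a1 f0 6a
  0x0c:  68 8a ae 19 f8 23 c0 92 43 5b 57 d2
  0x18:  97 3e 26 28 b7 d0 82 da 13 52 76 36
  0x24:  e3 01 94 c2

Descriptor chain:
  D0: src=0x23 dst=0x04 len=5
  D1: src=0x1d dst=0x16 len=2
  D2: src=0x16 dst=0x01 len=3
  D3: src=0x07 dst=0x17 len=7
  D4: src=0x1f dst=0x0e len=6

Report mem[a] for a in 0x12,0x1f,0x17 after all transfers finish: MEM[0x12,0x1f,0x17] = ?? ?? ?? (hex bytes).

  after D0: wrote 5B at 0x04 = 36e30194c2
  after D1: wrote 2B at 0x16 = d082
  after D2: wrote 3B at 0x01 = d08297
  after D3: wrote 7B at 0x17 = 94c2a1f06a688a
  after D4: wrote 6B at 0x0e = da13527636e3
query mem[0x12]=0x36, mem[0x1f]=0xda, mem[0x17]=0x94

MEM[0x12,0x1f,0x17] = 36 da 94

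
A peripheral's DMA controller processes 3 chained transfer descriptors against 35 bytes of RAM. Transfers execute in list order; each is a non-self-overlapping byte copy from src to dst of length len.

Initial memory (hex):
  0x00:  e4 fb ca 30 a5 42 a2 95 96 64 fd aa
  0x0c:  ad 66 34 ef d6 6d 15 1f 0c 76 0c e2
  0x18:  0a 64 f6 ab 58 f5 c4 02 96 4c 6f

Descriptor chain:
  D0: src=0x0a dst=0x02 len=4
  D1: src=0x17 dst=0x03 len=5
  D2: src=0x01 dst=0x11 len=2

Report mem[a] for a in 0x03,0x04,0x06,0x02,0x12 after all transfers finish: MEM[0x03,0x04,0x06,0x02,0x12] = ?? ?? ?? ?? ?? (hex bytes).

[0] 0x0a->0x02 len=4 : fd aa ad 66
[1] 0x17->0x03 len=5 : e2 0a 64 f6 ab
[2] 0x01->0x11 len=2 : fb fd
query mem[0x03]=0xe2, mem[0x04]=0x0a, mem[0x06]=0xf6, mem[0x02]=0xfd, mem[0x12]=0xfd

MEM[0x03,0x04,0x06,0x02,0x12] = e2 0a f6 fd fd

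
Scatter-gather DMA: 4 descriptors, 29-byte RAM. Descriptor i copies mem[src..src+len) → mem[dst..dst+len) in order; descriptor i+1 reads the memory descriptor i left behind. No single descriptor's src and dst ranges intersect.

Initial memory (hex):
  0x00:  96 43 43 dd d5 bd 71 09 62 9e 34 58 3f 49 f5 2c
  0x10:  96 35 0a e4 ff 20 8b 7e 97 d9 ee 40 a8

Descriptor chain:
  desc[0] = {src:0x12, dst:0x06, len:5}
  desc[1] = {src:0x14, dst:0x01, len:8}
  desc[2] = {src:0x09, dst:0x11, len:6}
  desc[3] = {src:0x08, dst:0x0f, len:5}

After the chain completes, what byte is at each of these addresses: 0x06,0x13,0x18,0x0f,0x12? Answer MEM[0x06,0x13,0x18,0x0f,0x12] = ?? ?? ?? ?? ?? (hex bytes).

MEM[0x06,0x13,0x18,0x0f,0x12] = d9 3f 97 40 58

  after D0: wrote 5B at 0x06 = 0ae4ff208b
  after D1: wrote 8B at 0x01 = ff208b7e97d9ee40
  after D2: wrote 6B at 0x11 = 208b583f49f5
  after D3: wrote 5B at 0x0f = 40208b583f
query mem[0x06]=0xd9, mem[0x13]=0x3f, mem[0x18]=0x97, mem[0x0f]=0x40, mem[0x12]=0x58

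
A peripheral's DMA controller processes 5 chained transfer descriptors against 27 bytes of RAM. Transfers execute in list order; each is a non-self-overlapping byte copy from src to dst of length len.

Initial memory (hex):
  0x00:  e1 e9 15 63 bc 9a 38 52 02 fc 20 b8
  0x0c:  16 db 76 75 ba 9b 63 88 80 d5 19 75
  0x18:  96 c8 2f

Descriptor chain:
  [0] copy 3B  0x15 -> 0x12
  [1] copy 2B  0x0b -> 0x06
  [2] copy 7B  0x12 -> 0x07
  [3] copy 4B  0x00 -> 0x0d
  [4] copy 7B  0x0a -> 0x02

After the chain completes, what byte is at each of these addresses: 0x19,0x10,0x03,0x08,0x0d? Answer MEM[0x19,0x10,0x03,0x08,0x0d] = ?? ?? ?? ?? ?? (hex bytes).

D0: mem[0x12..0x14] <- [d5 19 75]
D1: mem[0x06..0x07] <- [b8 16]
D2: mem[0x07..0x0d] <- [d5 19 75 d5 19 75 96]
D3: mem[0x0d..0x10] <- [e1 e9 15 63]
D4: mem[0x02..0x08] <- [d5 19 75 e1 e9 15 63]
query mem[0x19]=0xc8, mem[0x10]=0x63, mem[0x03]=0x19, mem[0x08]=0x63, mem[0x0d]=0xe1

MEM[0x19,0x10,0x03,0x08,0x0d] = c8 63 19 63 e1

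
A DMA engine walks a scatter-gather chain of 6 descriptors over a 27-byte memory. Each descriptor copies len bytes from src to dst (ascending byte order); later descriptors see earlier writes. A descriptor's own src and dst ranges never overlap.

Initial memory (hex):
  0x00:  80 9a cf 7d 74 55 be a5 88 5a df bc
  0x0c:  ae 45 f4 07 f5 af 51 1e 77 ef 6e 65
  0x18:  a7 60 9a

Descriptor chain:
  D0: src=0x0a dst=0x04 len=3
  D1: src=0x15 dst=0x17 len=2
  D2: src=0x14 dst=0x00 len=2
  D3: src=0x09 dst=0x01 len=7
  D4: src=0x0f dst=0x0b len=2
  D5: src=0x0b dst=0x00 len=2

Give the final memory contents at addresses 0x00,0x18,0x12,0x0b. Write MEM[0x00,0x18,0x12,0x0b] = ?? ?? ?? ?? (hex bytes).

#0 dst[0x04+3] := {0xdf,0xbc,0xae}
#1 dst[0x17+2] := {0xef,0x6e}
#2 dst[0x00+2] := {0x77,0xef}
#3 dst[0x01+7] := {0x5a,0xdf,0xbc,0xae,0x45,0xf4,0x07}
#4 dst[0x0b+2] := {0x07,0xf5}
#5 dst[0x00+2] := {0x07,0xf5}
query mem[0x00]=0x07, mem[0x18]=0x6e, mem[0x12]=0x51, mem[0x0b]=0x07

MEM[0x00,0x18,0x12,0x0b] = 07 6e 51 07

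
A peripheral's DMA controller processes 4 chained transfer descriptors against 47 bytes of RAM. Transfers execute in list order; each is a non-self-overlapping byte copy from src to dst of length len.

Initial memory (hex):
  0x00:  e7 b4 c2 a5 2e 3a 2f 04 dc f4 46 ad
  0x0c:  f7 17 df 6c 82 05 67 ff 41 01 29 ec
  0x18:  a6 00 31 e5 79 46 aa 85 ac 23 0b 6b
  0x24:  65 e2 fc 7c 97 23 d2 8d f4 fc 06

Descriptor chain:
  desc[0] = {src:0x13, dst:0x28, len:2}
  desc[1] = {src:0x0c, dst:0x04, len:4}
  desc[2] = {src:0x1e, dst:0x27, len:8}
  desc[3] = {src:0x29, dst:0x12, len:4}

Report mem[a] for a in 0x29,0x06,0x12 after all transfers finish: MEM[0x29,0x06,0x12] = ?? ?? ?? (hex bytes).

MEM[0x29,0x06,0x12] = ac df ac

  after D0: wrote 2B at 0x28 = ff41
  after D1: wrote 4B at 0x04 = f717df6c
  after D2: wrote 8B at 0x27 = aa85ac230b6b65e2
  after D3: wrote 4B at 0x12 = ac230b6b
query mem[0x29]=0xac, mem[0x06]=0xdf, mem[0x12]=0xac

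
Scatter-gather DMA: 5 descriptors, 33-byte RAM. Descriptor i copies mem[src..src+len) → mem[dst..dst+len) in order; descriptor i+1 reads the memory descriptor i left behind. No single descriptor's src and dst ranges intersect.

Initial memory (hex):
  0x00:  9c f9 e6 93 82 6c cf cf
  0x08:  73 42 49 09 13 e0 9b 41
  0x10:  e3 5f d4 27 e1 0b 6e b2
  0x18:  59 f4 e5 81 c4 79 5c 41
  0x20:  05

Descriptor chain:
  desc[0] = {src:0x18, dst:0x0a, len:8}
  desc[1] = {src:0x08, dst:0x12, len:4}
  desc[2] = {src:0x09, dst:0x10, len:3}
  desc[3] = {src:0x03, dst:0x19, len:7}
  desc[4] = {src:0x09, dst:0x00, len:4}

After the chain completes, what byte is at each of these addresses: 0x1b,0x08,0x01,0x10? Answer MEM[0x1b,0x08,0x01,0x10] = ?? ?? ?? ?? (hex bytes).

[0] 0x18->0x0a len=8 : 59 f4 e5 81 c4 79 5c 41
[1] 0x08->0x12 len=4 : 73 42 59 f4
[2] 0x09->0x10 len=3 : 42 59 f4
[3] 0x03->0x19 len=7 : 93 82 6c cf cf 73 42
[4] 0x09->0x00 len=4 : 42 59 f4 e5
query mem[0x1b]=0x6c, mem[0x08]=0x73, mem[0x01]=0x59, mem[0x10]=0x42

MEM[0x1b,0x08,0x01,0x10] = 6c 73 59 42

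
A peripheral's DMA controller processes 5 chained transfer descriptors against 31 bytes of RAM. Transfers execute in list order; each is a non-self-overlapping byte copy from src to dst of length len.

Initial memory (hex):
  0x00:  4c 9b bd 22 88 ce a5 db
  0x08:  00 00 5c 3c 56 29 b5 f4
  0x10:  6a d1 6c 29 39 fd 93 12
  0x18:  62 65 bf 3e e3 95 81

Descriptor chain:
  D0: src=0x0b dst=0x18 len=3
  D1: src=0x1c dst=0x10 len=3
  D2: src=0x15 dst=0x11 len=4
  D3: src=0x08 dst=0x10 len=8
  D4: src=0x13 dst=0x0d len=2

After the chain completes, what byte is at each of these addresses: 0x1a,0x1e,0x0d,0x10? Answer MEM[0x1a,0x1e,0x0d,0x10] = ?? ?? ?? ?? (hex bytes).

#0 dst[0x18+3] := {0x3c,0x56,0x29}
#1 dst[0x10+3] := {0xe3,0x95,0x81}
#2 dst[0x11+4] := {0xfd,0x93,0x12,0x3c}
#3 dst[0x10+8] := {0x00,0x00,0x5c,0x3c,0x56,0x29,0xb5,0xf4}
#4 dst[0x0d+2] := {0x3c,0x56}
query mem[0x1a]=0x29, mem[0x1e]=0x81, mem[0x0d]=0x3c, mem[0x10]=0x00

MEM[0x1a,0x1e,0x0d,0x10] = 29 81 3c 00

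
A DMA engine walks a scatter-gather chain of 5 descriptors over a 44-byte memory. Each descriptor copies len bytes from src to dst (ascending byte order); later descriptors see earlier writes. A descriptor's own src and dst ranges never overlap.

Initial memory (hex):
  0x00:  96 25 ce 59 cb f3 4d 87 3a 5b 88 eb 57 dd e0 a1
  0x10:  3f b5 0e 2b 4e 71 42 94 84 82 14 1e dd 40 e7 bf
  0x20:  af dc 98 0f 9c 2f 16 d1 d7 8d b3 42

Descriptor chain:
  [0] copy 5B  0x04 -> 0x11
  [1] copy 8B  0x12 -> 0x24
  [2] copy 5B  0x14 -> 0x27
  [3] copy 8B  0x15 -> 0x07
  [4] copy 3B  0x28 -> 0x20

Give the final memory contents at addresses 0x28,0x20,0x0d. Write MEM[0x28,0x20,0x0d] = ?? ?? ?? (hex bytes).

  after D0: wrote 5B at 0x11 = cbf34d873a
  after D1: wrote 8B at 0x24 = f34d873a42948482
  after D2: wrote 5B at 0x27 = 873a429484
  after D3: wrote 8B at 0x07 = 3a42948482141edd
  after D4: wrote 3B at 0x20 = 3a4294
query mem[0x28]=0x3a, mem[0x20]=0x3a, mem[0x0d]=0x1e

MEM[0x28,0x20,0x0d] = 3a 3a 1e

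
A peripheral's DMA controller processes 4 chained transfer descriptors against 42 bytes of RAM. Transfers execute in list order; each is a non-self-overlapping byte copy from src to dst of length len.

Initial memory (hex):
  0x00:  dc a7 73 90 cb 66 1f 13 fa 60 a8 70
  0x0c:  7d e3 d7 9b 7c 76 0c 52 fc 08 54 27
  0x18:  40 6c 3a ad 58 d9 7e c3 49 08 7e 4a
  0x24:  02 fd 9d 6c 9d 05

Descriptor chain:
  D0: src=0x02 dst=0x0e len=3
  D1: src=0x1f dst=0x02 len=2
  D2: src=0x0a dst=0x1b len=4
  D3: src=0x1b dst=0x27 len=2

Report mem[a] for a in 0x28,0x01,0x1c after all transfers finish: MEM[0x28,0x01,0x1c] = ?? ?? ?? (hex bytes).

MEM[0x28,0x01,0x1c] = 70 a7 70

D0: mem[0x0e..0x10] <- [73 90 cb]
D1: mem[0x02..0x03] <- [c3 49]
D2: mem[0x1b..0x1e] <- [a8 70 7d e3]
D3: mem[0x27..0x28] <- [a8 70]
query mem[0x28]=0x70, mem[0x01]=0xa7, mem[0x1c]=0x70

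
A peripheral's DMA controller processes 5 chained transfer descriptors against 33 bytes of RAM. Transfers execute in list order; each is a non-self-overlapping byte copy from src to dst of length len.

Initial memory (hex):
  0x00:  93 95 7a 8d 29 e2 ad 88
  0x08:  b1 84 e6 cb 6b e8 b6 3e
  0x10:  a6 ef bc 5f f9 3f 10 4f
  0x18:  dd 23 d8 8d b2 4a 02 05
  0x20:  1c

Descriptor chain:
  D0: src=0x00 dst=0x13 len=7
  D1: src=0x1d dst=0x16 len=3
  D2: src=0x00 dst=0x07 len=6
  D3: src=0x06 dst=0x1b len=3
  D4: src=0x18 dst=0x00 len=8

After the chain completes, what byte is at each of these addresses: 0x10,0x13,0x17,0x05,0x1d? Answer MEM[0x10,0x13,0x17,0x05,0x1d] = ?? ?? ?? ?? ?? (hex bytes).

MEM[0x10,0x13,0x17,0x05,0x1d] = a6 93 02 95 95

  after D0: wrote 7B at 0x13 = 93957a8d29e2ad
  after D1: wrote 3B at 0x16 = 4a0205
  after D2: wrote 6B at 0x07 = 93957a8d29e2
  after D3: wrote 3B at 0x1b = ad9395
  after D4: wrote 8B at 0x00 = 05add8ad93950205
query mem[0x10]=0xa6, mem[0x13]=0x93, mem[0x17]=0x02, mem[0x05]=0x95, mem[0x1d]=0x95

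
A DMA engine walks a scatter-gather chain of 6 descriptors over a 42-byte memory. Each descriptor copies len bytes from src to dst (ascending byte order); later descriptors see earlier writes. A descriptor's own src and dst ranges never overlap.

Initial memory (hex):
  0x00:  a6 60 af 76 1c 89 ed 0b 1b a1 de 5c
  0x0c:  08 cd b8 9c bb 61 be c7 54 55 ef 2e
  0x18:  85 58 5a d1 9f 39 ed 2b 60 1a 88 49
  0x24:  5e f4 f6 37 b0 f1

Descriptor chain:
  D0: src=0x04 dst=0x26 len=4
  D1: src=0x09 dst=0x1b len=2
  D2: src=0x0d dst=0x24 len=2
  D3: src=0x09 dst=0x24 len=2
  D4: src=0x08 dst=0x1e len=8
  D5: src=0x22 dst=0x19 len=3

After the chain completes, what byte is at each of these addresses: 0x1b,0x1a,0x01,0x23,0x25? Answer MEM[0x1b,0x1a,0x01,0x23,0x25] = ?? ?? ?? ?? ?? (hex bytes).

#0 dst[0x26+4] := {0x1c,0x89,0xed,0x0b}
#1 dst[0x1b+2] := {0xa1,0xde}
#2 dst[0x24+2] := {0xcd,0xb8}
#3 dst[0x24+2] := {0xa1,0xde}
#4 dst[0x1e+8] := {0x1b,0xa1,0xde,0x5c,0x08,0xcd,0xb8,0x9c}
#5 dst[0x19+3] := {0x08,0xcd,0xb8}
query mem[0x1b]=0xb8, mem[0x1a]=0xcd, mem[0x01]=0x60, mem[0x23]=0xcd, mem[0x25]=0x9c

MEM[0x1b,0x1a,0x01,0x23,0x25] = b8 cd 60 cd 9c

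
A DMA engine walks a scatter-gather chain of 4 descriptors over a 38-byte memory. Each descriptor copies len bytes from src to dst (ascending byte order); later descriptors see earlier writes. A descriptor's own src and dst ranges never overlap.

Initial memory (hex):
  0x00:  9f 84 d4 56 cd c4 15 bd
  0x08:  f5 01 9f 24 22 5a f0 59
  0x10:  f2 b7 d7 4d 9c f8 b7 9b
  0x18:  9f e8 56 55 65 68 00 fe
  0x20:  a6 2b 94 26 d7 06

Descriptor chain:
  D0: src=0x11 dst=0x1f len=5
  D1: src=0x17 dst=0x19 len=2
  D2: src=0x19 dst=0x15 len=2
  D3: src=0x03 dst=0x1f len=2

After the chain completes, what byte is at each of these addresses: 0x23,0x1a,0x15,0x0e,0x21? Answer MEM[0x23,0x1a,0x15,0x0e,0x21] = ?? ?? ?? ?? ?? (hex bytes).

MEM[0x23,0x1a,0x15,0x0e,0x21] = f8 9f 9b f0 4d

[0] 0x11->0x1f len=5 : b7 d7 4d 9c f8
[1] 0x17->0x19 len=2 : 9b 9f
[2] 0x19->0x15 len=2 : 9b 9f
[3] 0x03->0x1f len=2 : 56 cd
query mem[0x23]=0xf8, mem[0x1a]=0x9f, mem[0x15]=0x9b, mem[0x0e]=0xf0, mem[0x21]=0x4d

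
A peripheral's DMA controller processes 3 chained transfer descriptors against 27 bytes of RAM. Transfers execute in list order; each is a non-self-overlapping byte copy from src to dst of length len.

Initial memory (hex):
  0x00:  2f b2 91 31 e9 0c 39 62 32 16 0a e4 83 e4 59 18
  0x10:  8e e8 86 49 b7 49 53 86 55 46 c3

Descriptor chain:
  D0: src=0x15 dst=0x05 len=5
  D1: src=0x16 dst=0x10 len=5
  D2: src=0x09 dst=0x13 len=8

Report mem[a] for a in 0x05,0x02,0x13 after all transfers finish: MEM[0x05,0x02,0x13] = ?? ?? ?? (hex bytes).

MEM[0x05,0x02,0x13] = 49 91 46

#0 dst[0x05+5] := {0x49,0x53,0x86,0x55,0x46}
#1 dst[0x10+5] := {0x53,0x86,0x55,0x46,0xc3}
#2 dst[0x13+8] := {0x46,0x0a,0xe4,0x83,0xe4,0x59,0x18,0x53}
query mem[0x05]=0x49, mem[0x02]=0x91, mem[0x13]=0x46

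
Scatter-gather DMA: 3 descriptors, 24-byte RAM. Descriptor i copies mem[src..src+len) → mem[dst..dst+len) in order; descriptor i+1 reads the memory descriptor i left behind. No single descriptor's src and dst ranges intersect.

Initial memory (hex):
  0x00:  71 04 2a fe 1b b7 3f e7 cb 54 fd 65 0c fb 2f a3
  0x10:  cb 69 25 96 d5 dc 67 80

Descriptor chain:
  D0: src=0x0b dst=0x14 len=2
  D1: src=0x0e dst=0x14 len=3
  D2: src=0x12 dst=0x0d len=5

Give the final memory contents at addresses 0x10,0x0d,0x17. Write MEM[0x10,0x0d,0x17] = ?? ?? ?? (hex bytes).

D0: mem[0x14..0x15] <- [65 0c]
D1: mem[0x14..0x16] <- [2f a3 cb]
D2: mem[0x0d..0x11] <- [25 96 2f a3 cb]
query mem[0x10]=0xa3, mem[0x0d]=0x25, mem[0x17]=0x80

MEM[0x10,0x0d,0x17] = a3 25 80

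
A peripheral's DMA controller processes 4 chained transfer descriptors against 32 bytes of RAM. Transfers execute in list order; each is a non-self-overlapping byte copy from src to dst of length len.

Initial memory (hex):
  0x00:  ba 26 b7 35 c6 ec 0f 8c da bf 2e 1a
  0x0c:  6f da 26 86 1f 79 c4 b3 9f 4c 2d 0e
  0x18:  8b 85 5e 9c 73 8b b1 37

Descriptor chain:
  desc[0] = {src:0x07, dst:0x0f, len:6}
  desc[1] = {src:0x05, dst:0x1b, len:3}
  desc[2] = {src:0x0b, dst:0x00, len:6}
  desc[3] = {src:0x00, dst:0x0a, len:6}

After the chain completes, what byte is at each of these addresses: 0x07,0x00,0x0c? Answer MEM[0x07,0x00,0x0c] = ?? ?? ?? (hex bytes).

MEM[0x07,0x00,0x0c] = 8c 1a da

D0: mem[0x0f..0x14] <- [8c da bf 2e 1a 6f]
D1: mem[0x1b..0x1d] <- [ec 0f 8c]
D2: mem[0x00..0x05] <- [1a 6f da 26 8c da]
D3: mem[0x0a..0x0f] <- [1a 6f da 26 8c da]
query mem[0x07]=0x8c, mem[0x00]=0x1a, mem[0x0c]=0xda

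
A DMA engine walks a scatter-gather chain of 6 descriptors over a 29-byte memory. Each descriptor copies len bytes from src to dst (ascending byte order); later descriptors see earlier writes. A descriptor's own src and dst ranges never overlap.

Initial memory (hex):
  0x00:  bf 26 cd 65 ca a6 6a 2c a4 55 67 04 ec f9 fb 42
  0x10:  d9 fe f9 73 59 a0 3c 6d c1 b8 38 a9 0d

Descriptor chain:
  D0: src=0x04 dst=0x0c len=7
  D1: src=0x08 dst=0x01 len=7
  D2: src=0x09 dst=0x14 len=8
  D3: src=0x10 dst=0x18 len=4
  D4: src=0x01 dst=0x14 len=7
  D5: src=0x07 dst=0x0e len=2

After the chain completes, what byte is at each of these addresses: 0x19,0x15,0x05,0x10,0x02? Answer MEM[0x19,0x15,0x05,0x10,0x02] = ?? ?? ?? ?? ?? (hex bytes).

MEM[0x19,0x15,0x05,0x10,0x02] = a6 55 ca a4 55

D0: mem[0x0c..0x12] <- [ca a6 6a 2c a4 55 67]
D1: mem[0x01..0x07] <- [a4 55 67 04 ca a6 6a]
D2: mem[0x14..0x1b] <- [55 67 04 ca a6 6a 2c a4]
D3: mem[0x18..0x1b] <- [a4 55 67 73]
D4: mem[0x14..0x1a] <- [a4 55 67 04 ca a6 6a]
D5: mem[0x0e..0x0f] <- [6a a4]
query mem[0x19]=0xa6, mem[0x15]=0x55, mem[0x05]=0xca, mem[0x10]=0xa4, mem[0x02]=0x55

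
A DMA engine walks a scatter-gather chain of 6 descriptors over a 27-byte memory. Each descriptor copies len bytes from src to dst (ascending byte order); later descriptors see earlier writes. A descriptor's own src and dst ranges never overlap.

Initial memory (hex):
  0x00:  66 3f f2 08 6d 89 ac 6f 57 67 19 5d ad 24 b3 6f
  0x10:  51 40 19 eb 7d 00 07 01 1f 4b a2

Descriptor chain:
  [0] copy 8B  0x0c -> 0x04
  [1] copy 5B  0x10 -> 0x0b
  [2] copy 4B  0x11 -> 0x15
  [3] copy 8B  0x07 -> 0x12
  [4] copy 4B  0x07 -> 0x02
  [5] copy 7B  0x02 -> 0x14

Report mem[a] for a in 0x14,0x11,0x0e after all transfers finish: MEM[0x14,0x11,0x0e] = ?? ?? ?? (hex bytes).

D0: mem[0x04..0x0b] <- [ad 24 b3 6f 51 40 19 eb]
D1: mem[0x0b..0x0f] <- [51 40 19 eb 7d]
D2: mem[0x15..0x18] <- [40 19 eb 7d]
D3: mem[0x12..0x19] <- [6f 51 40 19 51 40 19 eb]
D4: mem[0x02..0x05] <- [6f 51 40 19]
D5: mem[0x14..0x1a] <- [6f 51 40 19 b3 6f 51]
query mem[0x14]=0x6f, mem[0x11]=0x40, mem[0x0e]=0xeb

MEM[0x14,0x11,0x0e] = 6f 40 eb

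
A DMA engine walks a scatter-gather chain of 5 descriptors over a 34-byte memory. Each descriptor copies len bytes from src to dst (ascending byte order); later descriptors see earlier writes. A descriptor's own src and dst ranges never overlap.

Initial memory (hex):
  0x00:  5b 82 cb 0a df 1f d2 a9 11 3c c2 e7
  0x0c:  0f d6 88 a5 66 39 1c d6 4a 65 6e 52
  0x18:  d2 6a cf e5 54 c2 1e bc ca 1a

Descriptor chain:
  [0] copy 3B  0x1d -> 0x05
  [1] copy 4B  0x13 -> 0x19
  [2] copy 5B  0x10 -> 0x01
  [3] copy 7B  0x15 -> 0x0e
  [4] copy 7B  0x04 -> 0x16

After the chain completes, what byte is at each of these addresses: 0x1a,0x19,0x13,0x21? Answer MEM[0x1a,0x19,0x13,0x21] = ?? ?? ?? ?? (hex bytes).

MEM[0x1a,0x19,0x13,0x21] = 11 bc 4a 1a

#0 dst[0x05+3] := {0xc2,0x1e,0xbc}
#1 dst[0x19+4] := {0xd6,0x4a,0x65,0x6e}
#2 dst[0x01+5] := {0x66,0x39,0x1c,0xd6,0x4a}
#3 dst[0x0e+7] := {0x65,0x6e,0x52,0xd2,0xd6,0x4a,0x65}
#4 dst[0x16+7] := {0xd6,0x4a,0x1e,0xbc,0x11,0x3c,0xc2}
query mem[0x1a]=0x11, mem[0x19]=0xbc, mem[0x13]=0x4a, mem[0x21]=0x1a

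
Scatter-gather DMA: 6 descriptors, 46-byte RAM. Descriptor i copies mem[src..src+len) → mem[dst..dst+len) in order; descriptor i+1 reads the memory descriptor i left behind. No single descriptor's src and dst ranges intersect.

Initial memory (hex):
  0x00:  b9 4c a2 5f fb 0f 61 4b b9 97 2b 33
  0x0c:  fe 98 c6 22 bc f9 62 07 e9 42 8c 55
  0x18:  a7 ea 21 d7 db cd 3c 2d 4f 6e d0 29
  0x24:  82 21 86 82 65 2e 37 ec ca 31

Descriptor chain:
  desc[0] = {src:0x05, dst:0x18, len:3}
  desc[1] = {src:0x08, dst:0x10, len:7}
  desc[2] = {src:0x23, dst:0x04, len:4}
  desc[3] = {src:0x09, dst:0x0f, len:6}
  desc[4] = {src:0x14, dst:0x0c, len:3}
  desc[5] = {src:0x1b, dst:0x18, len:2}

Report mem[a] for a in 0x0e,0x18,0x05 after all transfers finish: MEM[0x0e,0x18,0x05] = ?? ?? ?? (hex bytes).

MEM[0x0e,0x18,0x05] = c6 d7 82

[0] 0x05->0x18 len=3 : 0f 61 4b
[1] 0x08->0x10 len=7 : b9 97 2b 33 fe 98 c6
[2] 0x23->0x04 len=4 : 29 82 21 86
[3] 0x09->0x0f len=6 : 97 2b 33 fe 98 c6
[4] 0x14->0x0c len=3 : c6 98 c6
[5] 0x1b->0x18 len=2 : d7 db
query mem[0x0e]=0xc6, mem[0x18]=0xd7, mem[0x05]=0x82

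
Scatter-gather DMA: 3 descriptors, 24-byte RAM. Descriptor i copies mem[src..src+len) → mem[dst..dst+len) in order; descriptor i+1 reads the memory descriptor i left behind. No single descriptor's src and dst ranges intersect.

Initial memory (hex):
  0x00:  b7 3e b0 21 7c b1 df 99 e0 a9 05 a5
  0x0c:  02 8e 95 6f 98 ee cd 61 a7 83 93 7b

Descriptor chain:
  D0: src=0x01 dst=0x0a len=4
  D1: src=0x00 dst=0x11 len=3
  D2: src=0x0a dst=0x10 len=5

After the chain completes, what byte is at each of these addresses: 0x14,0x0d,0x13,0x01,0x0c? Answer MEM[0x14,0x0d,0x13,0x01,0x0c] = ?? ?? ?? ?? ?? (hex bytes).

MEM[0x14,0x0d,0x13,0x01,0x0c] = 95 7c 7c 3e 21

#0 dst[0x0a+4] := {0x3e,0xb0,0x21,0x7c}
#1 dst[0x11+3] := {0xb7,0x3e,0xb0}
#2 dst[0x10+5] := {0x3e,0xb0,0x21,0x7c,0x95}
query mem[0x14]=0x95, mem[0x0d]=0x7c, mem[0x13]=0x7c, mem[0x01]=0x3e, mem[0x0c]=0x21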